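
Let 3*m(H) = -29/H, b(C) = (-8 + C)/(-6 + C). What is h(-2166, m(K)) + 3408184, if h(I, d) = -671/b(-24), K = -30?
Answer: 54520879/16 ≈ 3.4076e+6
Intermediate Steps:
b(C) = (-8 + C)/(-6 + C)
m(H) = -29/(3*H) (m(H) = (-29/H)/3 = -29/(3*H))
h(I, d) = -10065/16 (h(I, d) = -671*(-6 - 24)/(-8 - 24) = -671/(-32/(-30)) = -671/((-1/30*(-32))) = -671/16/15 = -671*15/16 = -10065/16)
h(-2166, m(K)) + 3408184 = -10065/16 + 3408184 = 54520879/16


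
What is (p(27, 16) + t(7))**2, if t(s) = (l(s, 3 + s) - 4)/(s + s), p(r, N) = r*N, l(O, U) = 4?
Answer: 186624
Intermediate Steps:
p(r, N) = N*r
t(s) = 0 (t(s) = (4 - 4)/(s + s) = 0/((2*s)) = 0*(1/(2*s)) = 0)
(p(27, 16) + t(7))**2 = (16*27 + 0)**2 = (432 + 0)**2 = 432**2 = 186624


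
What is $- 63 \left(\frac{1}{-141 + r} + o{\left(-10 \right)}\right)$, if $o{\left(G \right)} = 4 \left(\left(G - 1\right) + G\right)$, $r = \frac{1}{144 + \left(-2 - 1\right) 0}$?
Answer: $\frac{107452548}{20303} \approx 5292.4$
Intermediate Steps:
$r = \frac{1}{144}$ ($r = \frac{1}{144 - 0} = \frac{1}{144 + 0} = \frac{1}{144} \approx 0.0069444$)
$o{\left(G \right)} = -4 + 8 G$ ($o{\left(G \right)} = 4 \left(\left(-1 + G\right) + G\right) = 4 \left(-1 + 2 G\right) = -4 + 8 G$)
$- 63 \left(\frac{1}{-141 + r} + o{\left(-10 \right)}\right) = - 63 \left(\frac{1}{-141 + \frac{1}{144}} + \left(-4 + 8 \left(-10\right)\right)\right) = - 63 \left(\frac{1}{- \frac{20303}{144}} - 84\right) = - 63 \left(- \frac{144}{20303} - 84\right) = \left(-63\right) \left(- \frac{1705596}{20303}\right) = \frac{107452548}{20303}$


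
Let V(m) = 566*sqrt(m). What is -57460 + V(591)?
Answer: -57460 + 566*sqrt(591) ≈ -43700.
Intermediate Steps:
-57460 + V(591) = -57460 + 566*sqrt(591)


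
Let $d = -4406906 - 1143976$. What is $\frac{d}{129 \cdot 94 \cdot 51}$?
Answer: $- \frac{925147}{103071} \approx -8.9758$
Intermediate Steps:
$d = -5550882$
$\frac{d}{129 \cdot 94 \cdot 51} = - \frac{5550882}{129 \cdot 94 \cdot 51} = - \frac{5550882}{12126 \cdot 51} = - \frac{5550882}{618426} = \left(-5550882\right) \frac{1}{618426} = - \frac{925147}{103071}$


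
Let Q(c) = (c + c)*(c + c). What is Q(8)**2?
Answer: 65536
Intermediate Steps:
Q(c) = 4*c**2 (Q(c) = (2*c)*(2*c) = 4*c**2)
Q(8)**2 = (4*8**2)**2 = (4*64)**2 = 256**2 = 65536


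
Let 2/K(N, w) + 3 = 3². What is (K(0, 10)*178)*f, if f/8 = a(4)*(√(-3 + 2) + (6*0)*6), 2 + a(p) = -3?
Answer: -7120*I/3 ≈ -2373.3*I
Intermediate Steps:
a(p) = -5 (a(p) = -2 - 3 = -5)
K(N, w) = ⅓ (K(N, w) = 2/(-3 + 3²) = 2/(-3 + 9) = 2/6 = 2*(⅙) = ⅓)
f = -40*I (f = 8*(-5*(√(-3 + 2) + (6*0)*6)) = 8*(-5*(√(-1) + 0*6)) = 8*(-5*(I + 0)) = 8*(-5*I) = -40*I ≈ -40.0*I)
(K(0, 10)*178)*f = ((⅓)*178)*(-40*I) = 178*(-40*I)/3 = -7120*I/3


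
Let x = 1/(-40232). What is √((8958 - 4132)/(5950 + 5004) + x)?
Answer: √5347598764002774/110175332 ≈ 0.66374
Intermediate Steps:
x = -1/40232 ≈ -2.4856e-5
√((8958 - 4132)/(5950 + 5004) + x) = √((8958 - 4132)/(5950 + 5004) - 1/40232) = √(4826/10954 - 1/40232) = √(4826*(1/10954) - 1/40232) = √(2413/5477 - 1/40232) = √(97074339/220350664) = √5347598764002774/110175332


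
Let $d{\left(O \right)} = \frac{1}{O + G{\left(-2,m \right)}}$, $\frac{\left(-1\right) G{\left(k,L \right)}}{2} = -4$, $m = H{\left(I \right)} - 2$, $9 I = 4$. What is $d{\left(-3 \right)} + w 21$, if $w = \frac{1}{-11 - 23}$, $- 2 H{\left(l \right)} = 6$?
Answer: $- \frac{71}{170} \approx -0.41765$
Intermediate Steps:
$I = \frac{4}{9}$ ($I = \frac{1}{9} \cdot 4 = \frac{4}{9} \approx 0.44444$)
$H{\left(l \right)} = -3$ ($H{\left(l \right)} = \left(- \frac{1}{2}\right) 6 = -3$)
$w = - \frac{1}{34}$ ($w = \frac{1}{-34} = - \frac{1}{34} \approx -0.029412$)
$m = -5$ ($m = -3 - 2 = -5$)
$G{\left(k,L \right)} = 8$ ($G{\left(k,L \right)} = \left(-2\right) \left(-4\right) = 8$)
$d{\left(O \right)} = \frac{1}{8 + O}$ ($d{\left(O \right)} = \frac{1}{O + 8} = \frac{1}{8 + O}$)
$d{\left(-3 \right)} + w 21 = \frac{1}{8 - 3} - \frac{21}{34} = \frac{1}{5} - \frac{21}{34} = - \frac{71}{170}$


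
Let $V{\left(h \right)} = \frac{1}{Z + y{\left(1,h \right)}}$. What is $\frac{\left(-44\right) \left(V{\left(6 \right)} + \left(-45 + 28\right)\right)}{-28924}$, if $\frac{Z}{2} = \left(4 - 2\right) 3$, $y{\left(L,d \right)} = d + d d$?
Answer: $- \frac{1441}{55782} \approx -0.025833$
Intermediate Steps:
$y{\left(L,d \right)} = d + d^{2}$
$Z = 12$ ($Z = 2 \left(4 - 2\right) 3 = 2 \cdot 2 \cdot 3 = 2 \cdot 6 = 12$)
$V{\left(h \right)} = \frac{1}{12 + h \left(1 + h\right)}$
$\frac{\left(-44\right) \left(V{\left(6 \right)} + \left(-45 + 28\right)\right)}{-28924} = \frac{\left(-44\right) \left(\frac{1}{12 + 6 \left(1 + 6\right)} + \left(-45 + 28\right)\right)}{-28924} = - 44 \left(\frac{1}{12 + 6 \cdot 7} - 17\right) \left(- \frac{1}{28924}\right) = - 44 \left(\frac{1}{12 + 42} - 17\right) \left(- \frac{1}{28924}\right) = - 44 \left(\frac{1}{54} - 17\right) \left(- \frac{1}{28924}\right) = \left(-44\right) \left(- \frac{917}{54}\right) \left(- \frac{1}{28924}\right) = \frac{20174}{27} \left(- \frac{1}{28924}\right) = - \frac{1441}{55782}$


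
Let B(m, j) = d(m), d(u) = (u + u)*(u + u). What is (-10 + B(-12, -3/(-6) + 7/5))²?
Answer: 320356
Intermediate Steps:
d(u) = 4*u² (d(u) = (2*u)*(2*u) = 4*u²)
B(m, j) = 4*m²
(-10 + B(-12, -3/(-6) + 7/5))² = (-10 + 4*(-12)²)² = (-10 + 4*144)² = (-10 + 576)² = 566² = 320356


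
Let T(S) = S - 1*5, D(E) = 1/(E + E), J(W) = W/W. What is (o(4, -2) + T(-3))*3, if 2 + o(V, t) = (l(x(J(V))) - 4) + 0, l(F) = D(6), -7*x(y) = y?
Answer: -167/4 ≈ -41.750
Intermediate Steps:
J(W) = 1
x(y) = -y/7
D(E) = 1/(2*E)
l(F) = 1/12 (l(F) = (1/2)/6 = (1/2)*(1/6) = 1/12)
T(S) = -5 + S (T(S) = S - 5 = -5 + S)
o(V, t) = -71/12 (o(V, t) = -2 + ((1/12 - 4) + 0) = -2 + (-47/12 + 0) = -2 - 47/12 = -71/12)
(o(4, -2) + T(-3))*3 = (-71/12 + (-5 - 3))*3 = (-71/12 - 8)*3 = -167/12*3 = -167/4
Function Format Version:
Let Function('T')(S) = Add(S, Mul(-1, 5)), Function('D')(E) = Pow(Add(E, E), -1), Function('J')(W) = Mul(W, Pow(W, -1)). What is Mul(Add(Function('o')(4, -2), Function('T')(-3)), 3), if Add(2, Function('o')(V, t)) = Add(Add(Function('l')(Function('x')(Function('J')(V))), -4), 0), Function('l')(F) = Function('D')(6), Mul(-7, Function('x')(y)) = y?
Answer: Rational(-167, 4) ≈ -41.750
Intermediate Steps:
Function('J')(W) = 1
Function('x')(y) = Mul(Rational(-1, 7), y)
Function('D')(E) = Mul(Rational(1, 2), Pow(E, -1)) (Function('D')(E) = Pow(Mul(2, E), -1) = Mul(Rational(1, 2), Pow(E, -1)))
Function('l')(F) = Rational(1, 12) (Function('l')(F) = Mul(Rational(1, 2), Pow(6, -1)) = Mul(Rational(1, 2), Rational(1, 6)) = Rational(1, 12))
Function('T')(S) = Add(-5, S) (Function('T')(S) = Add(S, -5) = Add(-5, S))
Function('o')(V, t) = Rational(-71, 12) (Function('o')(V, t) = Add(-2, Add(Add(Rational(1, 12), -4), 0)) = Add(-2, Add(Rational(-47, 12), 0)) = Add(-2, Rational(-47, 12)) = Rational(-71, 12))
Mul(Add(Function('o')(4, -2), Function('T')(-3)), 3) = Mul(Add(Rational(-71, 12), Add(-5, -3)), 3) = Mul(Add(Rational(-71, 12), -8), 3) = Mul(Rational(-167, 12), 3) = Rational(-167, 4)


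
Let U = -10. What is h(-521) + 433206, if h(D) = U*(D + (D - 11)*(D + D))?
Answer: -5105024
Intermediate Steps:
h(D) = -10*D - 20*D*(-11 + D) (h(D) = -10*(D + (D - 11)*(D + D)) = -10*(D + (-11 + D)*(2*D)) = -10*(D + 2*D*(-11 + D)) = -10*D - 20*D*(-11 + D))
h(-521) + 433206 = 10*(-521)*(21 - 2*(-521)) + 433206 = 10*(-521)*(21 + 1042) + 433206 = 10*(-521)*1063 + 433206 = -5538230 + 433206 = -5105024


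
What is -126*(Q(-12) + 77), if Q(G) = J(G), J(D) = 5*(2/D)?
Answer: -9597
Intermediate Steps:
J(D) = 10/D
Q(G) = 10/G
-126*(Q(-12) + 77) = -126*(10/(-12) + 77) = -126*(10*(-1/12) + 77) = -126*(-⅚ + 77) = -126*457/6 = -9597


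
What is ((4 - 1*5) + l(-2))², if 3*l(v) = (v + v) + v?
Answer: 9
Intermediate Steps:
l(v) = v (l(v) = ((v + v) + v)/3 = (2*v + v)/3 = (3*v)/3 = v)
((4 - 1*5) + l(-2))² = ((4 - 1*5) - 2)² = ((4 - 5) - 2)² = (-1 - 2)² = (-3)² = 9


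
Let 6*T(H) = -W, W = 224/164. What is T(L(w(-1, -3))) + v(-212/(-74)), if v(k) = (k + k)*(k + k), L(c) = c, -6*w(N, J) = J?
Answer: 5489780/168387 ≈ 32.602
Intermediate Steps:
w(N, J) = -J/6
W = 56/41 (W = 224*(1/164) = 56/41 ≈ 1.3659)
v(k) = 4*k² (v(k) = (2*k)*(2*k) = 4*k²)
T(H) = -28/123 (T(H) = (-1*56/41)/6 = (⅙)*(-56/41) = -28/123)
T(L(w(-1, -3))) + v(-212/(-74)) = -28/123 + 4*(-212/(-74))² = -28/123 + 4*(-212*(-1/74))² = -28/123 + 4*(106/37)² = -28/123 + 4*(11236/1369) = -28/123 + 44944/1369 = 5489780/168387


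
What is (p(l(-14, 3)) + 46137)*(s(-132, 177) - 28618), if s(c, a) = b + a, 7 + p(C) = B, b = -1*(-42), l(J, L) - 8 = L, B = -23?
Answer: -1309392693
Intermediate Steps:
l(J, L) = 8 + L
b = 42
p(C) = -30 (p(C) = -7 - 23 = -30)
s(c, a) = 42 + a
(p(l(-14, 3)) + 46137)*(s(-132, 177) - 28618) = (-30 + 46137)*((42 + 177) - 28618) = 46107*(219 - 28618) = 46107*(-28399) = -1309392693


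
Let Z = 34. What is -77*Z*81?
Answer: -212058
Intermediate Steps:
-77*Z*81 = -77*34*81 = -2618*81 = -212058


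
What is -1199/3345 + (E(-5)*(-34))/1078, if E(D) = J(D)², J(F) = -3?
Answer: -1158046/1802955 ≈ -0.64230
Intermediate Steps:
E(D) = 9 (E(D) = (-3)² = 9)
-1199/3345 + (E(-5)*(-34))/1078 = -1199/3345 + (9*(-34))/1078 = -1199*1/3345 - 306*1/1078 = -1199/3345 - 153/539 = -1158046/1802955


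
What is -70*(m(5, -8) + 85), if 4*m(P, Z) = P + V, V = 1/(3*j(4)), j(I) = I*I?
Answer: -579635/96 ≈ -6037.9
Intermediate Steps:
j(I) = I²
V = 1/48 (V = 1/(3*(4²)) = (⅓)/16 = (⅓)*(1/16) = 1/48 ≈ 0.020833)
m(P, Z) = 1/192 + P/4 (m(P, Z) = (P + 1/48)/4 = (1/48 + P)/4 = 1/192 + P/4)
-70*(m(5, -8) + 85) = -70*((1/192 + (¼)*5) + 85) = -70*((1/192 + 5/4) + 85) = -70*(241/192 + 85) = -70*16561/192 = -579635/96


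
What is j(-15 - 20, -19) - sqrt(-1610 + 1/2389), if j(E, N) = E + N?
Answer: -54 - I*sqrt(9188784421)/2389 ≈ -54.0 - 40.125*I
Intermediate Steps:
j(-15 - 20, -19) - sqrt(-1610 + 1/2389) = ((-15 - 20) - 19) - sqrt(-1610 + 1/2389) = (-35 - 19) - sqrt(-1610 + 1/2389) = -54 - sqrt(-3846289/2389) = -54 - I*sqrt(9188784421)/2389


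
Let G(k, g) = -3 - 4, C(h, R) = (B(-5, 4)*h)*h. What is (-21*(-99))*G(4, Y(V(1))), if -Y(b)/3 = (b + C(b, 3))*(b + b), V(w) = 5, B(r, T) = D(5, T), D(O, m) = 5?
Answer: -14553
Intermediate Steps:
B(r, T) = 5
C(h, R) = 5*h² (C(h, R) = (5*h)*h = 5*h²)
Y(b) = -6*b*(b + 5*b²) (Y(b) = -3*(b + 5*b²)*(b + b) = -3*(b + 5*b²)*2*b = -6*b*(b + 5*b²))
G(k, g) = -7
(-21*(-99))*G(4, Y(V(1))) = -21*(-99)*(-7) = 2079*(-7) = -14553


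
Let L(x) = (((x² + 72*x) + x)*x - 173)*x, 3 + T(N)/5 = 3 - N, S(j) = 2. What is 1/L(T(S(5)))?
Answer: -1/61270 ≈ -1.6321e-5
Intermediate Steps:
T(N) = -5*N (T(N) = -15 + 5*(3 - N) = -15 + (15 - 5*N) = -5*N)
L(x) = x*(-173 + x*(x² + 73*x)) (L(x) = ((x² + 73*x)*x - 173)*x = (x*(x² + 73*x) - 173)*x = (-173 + x*(x² + 73*x))*x = x*(-173 + x*(x² + 73*x)))
1/L(T(S(5))) = 1/((-5*2)*(-173 + (-5*2)³ + 73*(-5*2)²)) = 1/(-10*(-173 + (-10)³ + 73*(-10)²)) = 1/(-10*(-173 - 1000 + 73*100)) = 1/(-10*(-173 - 1000 + 7300)) = 1/(-10*6127) = 1/(-61270) = -1/61270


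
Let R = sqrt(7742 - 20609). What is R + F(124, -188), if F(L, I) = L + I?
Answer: -64 + I*sqrt(12867) ≈ -64.0 + 113.43*I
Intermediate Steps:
F(L, I) = I + L
R = I*sqrt(12867) (R = sqrt(-12867) = I*sqrt(12867) ≈ 113.43*I)
R + F(124, -188) = I*sqrt(12867) + (-188 + 124) = I*sqrt(12867) - 64 = -64 + I*sqrt(12867)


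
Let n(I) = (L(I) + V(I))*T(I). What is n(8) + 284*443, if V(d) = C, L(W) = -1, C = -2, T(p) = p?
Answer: 125788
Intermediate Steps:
V(d) = -2
n(I) = -3*I (n(I) = (-1 - 2)*I = -3*I)
n(8) + 284*443 = -3*8 + 284*443 = -24 + 125812 = 125788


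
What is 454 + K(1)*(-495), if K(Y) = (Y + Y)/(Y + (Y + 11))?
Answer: 4912/13 ≈ 377.85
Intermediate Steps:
K(Y) = 2*Y/(11 + 2*Y) (K(Y) = (2*Y)/(Y + (11 + Y)) = (2*Y)/(11 + 2*Y) = 2*Y/(11 + 2*Y))
454 + K(1)*(-495) = 454 + (2*1/(11 + 2*1))*(-495) = 454 + (2*1/(11 + 2))*(-495) = 454 + (2*1/13)*(-495) = 454 + (2*1*(1/13))*(-495) = 454 + (2/13)*(-495) = 454 - 990/13 = 4912/13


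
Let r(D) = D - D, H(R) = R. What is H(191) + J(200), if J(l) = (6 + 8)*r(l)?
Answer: 191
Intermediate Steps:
r(D) = 0
J(l) = 0 (J(l) = (6 + 8)*0 = 14*0 = 0)
H(191) + J(200) = 191 + 0 = 191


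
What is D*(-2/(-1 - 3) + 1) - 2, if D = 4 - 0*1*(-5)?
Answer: 4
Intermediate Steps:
D = 4 (D = 4 - 0*(-5) = 4 - 1*0 = 4 + 0 = 4)
D*(-2/(-1 - 3) + 1) - 2 = 4*(-2/(-1 - 3) + 1) - 2 = 4*(-2/(-4) + 1) - 2 = 4*(-2*(-¼) + 1) - 2 = 4*(½ + 1) - 2 = 4*(3/2) - 2 = 6 - 2 = 4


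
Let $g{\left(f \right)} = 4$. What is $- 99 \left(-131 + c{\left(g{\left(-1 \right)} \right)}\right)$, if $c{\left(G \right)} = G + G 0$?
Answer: $12573$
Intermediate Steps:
$c{\left(G \right)} = G$ ($c{\left(G \right)} = G + 0 = G$)
$- 99 \left(-131 + c{\left(g{\left(-1 \right)} \right)}\right) = - 99 \left(-131 + 4\right) = \left(-99\right) \left(-127\right) = 12573$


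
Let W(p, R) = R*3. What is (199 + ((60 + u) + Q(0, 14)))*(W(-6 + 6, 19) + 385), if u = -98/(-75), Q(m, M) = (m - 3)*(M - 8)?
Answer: 8032466/75 ≈ 1.0710e+5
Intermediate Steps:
Q(m, M) = (-8 + M)*(-3 + m) (Q(m, M) = (-3 + m)*(-8 + M) = (-8 + M)*(-3 + m))
W(p, R) = 3*R
u = 98/75 (u = -98*(-1/75) = 98/75 ≈ 1.3067)
(199 + ((60 + u) + Q(0, 14)))*(W(-6 + 6, 19) + 385) = (199 + ((60 + 98/75) + (24 - 8*0 - 3*14 + 14*0)))*(3*19 + 385) = (199 + (4598/75 + (24 + 0 - 42 + 0)))*(57 + 385) = (199 + (4598/75 - 18))*442 = (199 + 3248/75)*442 = (18173/75)*442 = 8032466/75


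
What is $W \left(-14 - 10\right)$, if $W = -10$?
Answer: $240$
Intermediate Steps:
$W \left(-14 - 10\right) = - 10 \left(-14 - 10\right) = \left(-10\right) \left(-24\right) = 240$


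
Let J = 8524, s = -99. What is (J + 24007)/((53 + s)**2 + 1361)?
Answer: 32531/3477 ≈ 9.3560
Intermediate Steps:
(J + 24007)/((53 + s)**2 + 1361) = (8524 + 24007)/((53 - 99)**2 + 1361) = 32531/((-46)**2 + 1361) = 32531/(2116 + 1361) = 32531/3477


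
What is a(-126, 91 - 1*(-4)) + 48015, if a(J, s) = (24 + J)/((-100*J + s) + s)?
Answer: 307055874/6395 ≈ 48015.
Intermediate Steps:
a(J, s) = (24 + J)/(-100*J + 2*s) (a(J, s) = (24 + J)/((s - 100*J) + s) = (24 + J)/(-100*J + 2*s))
a(-126, 91 - 1*(-4)) + 48015 = (24 - 126)/(2*((91 - 1*(-4)) - 50*(-126))) + 48015 = (½)*(-102)/((91 + 4) + 6300) + 48015 = (½)*(-102)/(95 + 6300) + 48015 = (½)*(-102)/6395 + 48015 = (½)*(1/6395)*(-102) + 48015 = -51/6395 + 48015 = 307055874/6395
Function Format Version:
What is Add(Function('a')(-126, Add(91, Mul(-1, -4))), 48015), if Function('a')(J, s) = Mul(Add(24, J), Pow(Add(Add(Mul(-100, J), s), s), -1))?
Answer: Rational(307055874, 6395) ≈ 48015.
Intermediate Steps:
Function('a')(J, s) = Mul(Pow(Add(Mul(-100, J), Mul(2, s)), -1), Add(24, J)) (Function('a')(J, s) = Mul(Add(24, J), Pow(Add(Add(s, Mul(-100, J)), s), -1)) = Mul(Add(24, J), Pow(Add(Mul(-100, J), Mul(2, s)), -1)) = Mul(Pow(Add(Mul(-100, J), Mul(2, s)), -1), Add(24, J)))
Add(Function('a')(-126, Add(91, Mul(-1, -4))), 48015) = Add(Mul(Rational(1, 2), Pow(Add(Add(91, Mul(-1, -4)), Mul(-50, -126)), -1), Add(24, -126)), 48015) = Add(Mul(Rational(1, 2), Pow(Add(Add(91, 4), 6300), -1), -102), 48015) = Add(Mul(Rational(1, 2), Pow(Add(95, 6300), -1), -102), 48015) = Add(Mul(Rational(1, 2), Pow(6395, -1), -102), 48015) = Add(Mul(Rational(1, 2), Rational(1, 6395), -102), 48015) = Add(Rational(-51, 6395), 48015) = Rational(307055874, 6395)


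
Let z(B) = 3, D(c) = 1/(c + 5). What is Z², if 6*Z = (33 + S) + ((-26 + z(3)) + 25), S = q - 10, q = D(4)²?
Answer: 1026169/59049 ≈ 17.378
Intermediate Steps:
D(c) = 1/(5 + c)
q = 1/81 (q = (1/(5 + 4))² = (1/9)² = (⅑)² = 1/81 ≈ 0.012346)
S = -809/81 (S = 1/81 - 10 = -809/81 ≈ -9.9877)
Z = 1013/243 (Z = ((33 - 809/81) + ((-26 + 3) + 25))/6 = (1864/81 + (-23 + 25))/6 = (1864/81 + 2)/6 = (⅙)*(2026/81) = 1013/243 ≈ 4.1687)
Z² = (1013/243)² = 1026169/59049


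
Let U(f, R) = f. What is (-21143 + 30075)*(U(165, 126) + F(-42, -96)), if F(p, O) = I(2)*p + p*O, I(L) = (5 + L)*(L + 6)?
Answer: 16479540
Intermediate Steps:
I(L) = (5 + L)*(6 + L)
F(p, O) = 56*p + O*p (F(p, O) = (30 + 2**2 + 11*2)*p + p*O = (30 + 4 + 22)*p + O*p = 56*p + O*p)
(-21143 + 30075)*(U(165, 126) + F(-42, -96)) = (-21143 + 30075)*(165 - 42*(56 - 96)) = 8932*(165 - 42*(-40)) = 8932*(165 + 1680) = 8932*1845 = 16479540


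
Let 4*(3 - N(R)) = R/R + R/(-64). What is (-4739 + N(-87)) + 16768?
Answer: 3080041/256 ≈ 12031.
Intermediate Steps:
N(R) = 11/4 + R/256 (N(R) = 3 - (R/R + R/(-64))/4 = 3 - (1 + R*(-1/64))/4 = 3 - (1 - R/64)/4 = 3 + (-¼ + R/256) = 11/4 + R/256)
(-4739 + N(-87)) + 16768 = (-4739 + (11/4 + (1/256)*(-87))) + 16768 = (-4739 + (11/4 - 87/256)) + 16768 = (-4739 + 617/256) + 16768 = -1212567/256 + 16768 = 3080041/256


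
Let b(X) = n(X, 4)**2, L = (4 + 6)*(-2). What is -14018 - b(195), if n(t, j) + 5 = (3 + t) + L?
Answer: -43947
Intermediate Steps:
L = -20 (L = 10*(-2) = -20)
n(t, j) = -22 + t (n(t, j) = -5 + ((3 + t) - 20) = -5 + (-17 + t) = -22 + t)
b(X) = (-22 + X)**2
-14018 - b(195) = -14018 - (-22 + 195)**2 = -14018 - 1*173**2 = -14018 - 1*29929 = -14018 - 29929 = -43947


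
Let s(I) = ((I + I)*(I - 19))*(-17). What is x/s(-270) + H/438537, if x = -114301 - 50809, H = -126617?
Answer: -8783686309/38781581058 ≈ -0.22649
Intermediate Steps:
x = -165110
s(I) = -34*I*(-19 + I) (s(I) = ((2*I)*(-19 + I))*(-17) = (2*I*(-19 + I))*(-17) = -34*I*(-19 + I))
x/s(-270) + H/438537 = -165110*(-1/(9180*(19 - 1*(-270)))) - 126617/438537 = -165110*(-1/(9180*(19 + 270))) - 126617*1/438537 = -165110/(34*(-270)*289) - 126617/438537 = -165110/(-2653020) - 126617/438537 = -165110*(-1/2653020) - 126617/438537 = 16511/265302 - 126617/438537 = -8783686309/38781581058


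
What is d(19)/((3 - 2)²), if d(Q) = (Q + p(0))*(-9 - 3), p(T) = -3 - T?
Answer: -192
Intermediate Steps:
d(Q) = 36 - 12*Q (d(Q) = (Q + (-3 - 1*0))*(-9 - 3) = (Q + (-3 + 0))*(-12) = (Q - 3)*(-12) = (-3 + Q)*(-12) = 36 - 12*Q)
d(19)/((3 - 2)²) = (36 - 12*19)/((3 - 2)²) = (36 - 228)/(1²) = -192/1 = -192*1 = -192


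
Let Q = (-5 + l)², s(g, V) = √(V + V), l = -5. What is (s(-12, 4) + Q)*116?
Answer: 11600 + 232*√2 ≈ 11928.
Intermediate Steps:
s(g, V) = √2*√V (s(g, V) = √(2*V) = √2*√V)
Q = 100 (Q = (-5 - 5)² = (-10)² = 100)
(s(-12, 4) + Q)*116 = (√2*√4 + 100)*116 = (√2*2 + 100)*116 = (2*√2 + 100)*116 = (100 + 2*√2)*116 = 11600 + 232*√2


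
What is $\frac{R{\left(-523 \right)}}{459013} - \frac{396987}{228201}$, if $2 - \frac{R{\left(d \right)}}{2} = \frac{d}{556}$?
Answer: $- \frac{16885798925461}{9706576240138} \approx -1.7396$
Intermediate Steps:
$R{\left(d \right)} = 4 - \frac{d}{278}$ ($R{\left(d \right)} = 4 - 2 \frac{d}{556} = 4 - \frac{d}{278}$)
$\frac{R{\left(-523 \right)}}{459013} - \frac{396987}{228201} = \frac{4 - - \frac{523}{278}}{459013} - \frac{396987}{228201} = \left(4 + \frac{523}{278}\right) \frac{1}{459013} - \frac{132329}{76067} = \frac{1635}{278} \cdot \frac{1}{459013} - \frac{132329}{76067} = \frac{1635}{127605614} - \frac{132329}{76067} = - \frac{16885798925461}{9706576240138}$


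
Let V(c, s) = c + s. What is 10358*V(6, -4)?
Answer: 20716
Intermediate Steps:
10358*V(6, -4) = 10358*(6 - 4) = 10358*2 = 20716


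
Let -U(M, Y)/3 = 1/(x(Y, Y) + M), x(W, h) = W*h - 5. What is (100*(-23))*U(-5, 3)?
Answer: -6900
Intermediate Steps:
x(W, h) = -5 + W*h
U(M, Y) = -3/(-5 + M + Y²) (U(M, Y) = -3/((-5 + Y*Y) + M) = -3/((-5 + Y²) + M) = -3/(-5 + M + Y²))
(100*(-23))*U(-5, 3) = (100*(-23))*(-3/(-5 - 5 + 3²)) = -(-6900)/(-5 - 5 + 9) = -(-6900)/(-1) = -(-6900)*(-1) = -2300*3 = -6900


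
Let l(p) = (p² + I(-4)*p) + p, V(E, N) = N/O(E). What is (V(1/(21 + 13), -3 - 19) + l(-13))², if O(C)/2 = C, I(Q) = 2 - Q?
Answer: 87616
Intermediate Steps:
O(C) = 2*C
V(E, N) = N/(2*E) (V(E, N) = N/((2*E)) = N*(1/(2*E)) = N/(2*E))
l(p) = p² + 7*p (l(p) = (p² + (2 - 1*(-4))*p) + p = (p² + (2 + 4)*p) + p = (p² + 6*p) + p = p² + 7*p)
(V(1/(21 + 13), -3 - 19) + l(-13))² = ((-3 - 19)/(2*(1/(21 + 13))) - 13*(7 - 13))² = ((½)*(-22)/1/34 - 13*(-6))² = ((½)*(-22)/(1/34) + 78)² = ((½)*(-22)*34 + 78)² = (-374 + 78)² = (-296)² = 87616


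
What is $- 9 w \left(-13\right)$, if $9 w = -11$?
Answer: $-143$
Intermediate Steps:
$w = - \frac{11}{9}$ ($w = \frac{1}{9} \left(-11\right) = - \frac{11}{9} \approx -1.2222$)
$- 9 w \left(-13\right) = \left(-9\right) \left(- \frac{11}{9}\right) \left(-13\right) = 11 \left(-13\right) = -143$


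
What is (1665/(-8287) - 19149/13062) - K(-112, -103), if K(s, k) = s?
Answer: 3980993645/36081598 ≈ 110.33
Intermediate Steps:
(1665/(-8287) - 19149/13062) - K(-112, -103) = (1665/(-8287) - 19149/13062) - 1*(-112) = (1665*(-1/8287) - 19149*1/13062) + 112 = (-1665/8287 - 6383/4354) + 112 = -60145331/36081598 + 112 = 3980993645/36081598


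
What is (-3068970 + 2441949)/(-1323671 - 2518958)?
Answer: 627021/3842629 ≈ 0.16318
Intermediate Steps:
(-3068970 + 2441949)/(-1323671 - 2518958) = -627021/(-3842629) = -627021*(-1/3842629) = 627021/3842629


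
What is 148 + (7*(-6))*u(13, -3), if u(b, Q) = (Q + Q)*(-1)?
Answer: -104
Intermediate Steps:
u(b, Q) = -2*Q (u(b, Q) = (2*Q)*(-1) = -2*Q)
148 + (7*(-6))*u(13, -3) = 148 + (7*(-6))*(-2*(-3)) = 148 - 42*6 = 148 - 252 = -104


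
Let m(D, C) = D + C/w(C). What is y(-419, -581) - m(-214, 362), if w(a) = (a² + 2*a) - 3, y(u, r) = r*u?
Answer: 32104937183/131765 ≈ 2.4365e+5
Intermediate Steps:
w(a) = -3 + a² + 2*a
m(D, C) = D + C/(-3 + C² + 2*C)
y(-419, -581) - m(-214, 362) = -581*(-419) - (-214 + 362/(-3 + 362² + 2*362)) = 243439 - (-214 + 362/(-3 + 131044 + 724)) = 243439 - (-214 + 362/131765) = 243439 - 1*(-28197348/131765) = 243439 + 28197348/131765 = 32104937183/131765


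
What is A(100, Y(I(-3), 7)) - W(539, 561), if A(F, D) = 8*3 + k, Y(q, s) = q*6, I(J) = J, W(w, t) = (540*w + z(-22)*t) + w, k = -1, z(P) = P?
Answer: -279234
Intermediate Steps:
W(w, t) = -22*t + 541*w (W(w, t) = (540*w - 22*t) + w = (-22*t + 540*w) + w = -22*t + 541*w)
Y(q, s) = 6*q
A(F, D) = 23 (A(F, D) = 8*3 - 1 = 24 - 1 = 23)
A(100, Y(I(-3), 7)) - W(539, 561) = 23 - (-22*561 + 541*539) = 23 - (-12342 + 291599) = 23 - 1*279257 = 23 - 279257 = -279234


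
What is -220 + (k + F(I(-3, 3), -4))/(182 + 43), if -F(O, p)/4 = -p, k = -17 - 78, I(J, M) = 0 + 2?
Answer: -16537/75 ≈ -220.49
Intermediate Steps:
I(J, M) = 2
k = -95
F(O, p) = 4*p (F(O, p) = -(-4)*p = 4*p)
-220 + (k + F(I(-3, 3), -4))/(182 + 43) = -220 + (-95 + 4*(-4))/(182 + 43) = -220 + (-95 - 16)/225 = -220 - 111*1/225 = -220 - 37/75 = -16537/75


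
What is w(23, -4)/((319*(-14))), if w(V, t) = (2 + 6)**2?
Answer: -32/2233 ≈ -0.014330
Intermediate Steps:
w(V, t) = 64 (w(V, t) = 8**2 = 64)
w(23, -4)/((319*(-14))) = 64/((319*(-14))) = 64/(-4466) = 64*(-1/4466) = -32/2233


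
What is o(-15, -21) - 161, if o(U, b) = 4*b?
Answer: -245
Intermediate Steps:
o(-15, -21) - 161 = 4*(-21) - 161 = -84 - 161 = -245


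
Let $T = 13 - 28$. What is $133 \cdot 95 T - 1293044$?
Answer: $-1482569$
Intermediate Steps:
$T = -15$
$133 \cdot 95 T - 1293044 = 133 \cdot 95 \left(-15\right) - 1293044 = 12635 \left(-15\right) - 1293044 = -189525 - 1293044 = -1482569$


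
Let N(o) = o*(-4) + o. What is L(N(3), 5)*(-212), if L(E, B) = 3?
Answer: -636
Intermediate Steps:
N(o) = -3*o (N(o) = -4*o + o = -3*o)
L(N(3), 5)*(-212) = 3*(-212) = -636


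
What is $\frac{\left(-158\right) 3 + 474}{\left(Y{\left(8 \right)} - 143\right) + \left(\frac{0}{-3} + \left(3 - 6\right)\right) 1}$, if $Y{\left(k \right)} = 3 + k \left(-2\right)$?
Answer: $0$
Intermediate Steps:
$Y{\left(k \right)} = 3 - 2 k$
$\frac{\left(-158\right) 3 + 474}{\left(Y{\left(8 \right)} - 143\right) + \left(\frac{0}{-3} + \left(3 - 6\right)\right) 1} = \frac{\left(-158\right) 3 + 474}{\left(\left(3 - 16\right) - 143\right) + \left(\frac{0}{-3} + \left(3 - 6\right)\right) 1} = \frac{-474 + 474}{\left(\left(3 - 16\right) - 143\right) + \left(0 \left(- \frac{1}{3}\right) + \left(3 - 6\right)\right) 1} = \frac{0}{\left(-13 - 143\right) + \left(0 - 3\right) 1} = \frac{0}{-156 - 3} = \frac{0}{-159} = 0 \left(- \frac{1}{159}\right) = 0$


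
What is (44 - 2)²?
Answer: 1764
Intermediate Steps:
(44 - 2)² = 42² = 1764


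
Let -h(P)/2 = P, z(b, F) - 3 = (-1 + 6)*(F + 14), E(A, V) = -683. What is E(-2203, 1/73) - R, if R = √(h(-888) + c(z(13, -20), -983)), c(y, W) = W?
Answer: -683 - √793 ≈ -711.16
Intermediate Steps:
z(b, F) = 73 + 5*F (z(b, F) = 3 + (-1 + 6)*(F + 14) = 3 + 5*(14 + F) = 3 + (70 + 5*F) = 73 + 5*F)
h(P) = -2*P
R = √793 (R = √(-2*(-888) - 983) = √(1776 - 983) = √793 ≈ 28.160)
E(-2203, 1/73) - R = -683 - √793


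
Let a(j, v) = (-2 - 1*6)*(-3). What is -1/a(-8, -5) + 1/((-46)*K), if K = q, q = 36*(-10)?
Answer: -689/16560 ≈ -0.041606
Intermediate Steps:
q = -360
a(j, v) = 24 (a(j, v) = (-2 - 6)*(-3) = -8*(-3) = 24)
K = -360
-1/a(-8, -5) + 1/((-46)*K) = -1/24 + 1/(-46*(-360)) = -1*1/24 - 1/46*(-1/360) = -1/24 + 1/16560 = -689/16560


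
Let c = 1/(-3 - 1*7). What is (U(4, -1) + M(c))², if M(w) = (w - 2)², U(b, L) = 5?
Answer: 51394561/614656 ≈ 83.615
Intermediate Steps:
c = -1/28 (c = (⅐)/(-4) = -¼*⅐ = -1/28 ≈ -0.035714)
M(w) = (-2 + w)²
(U(4, -1) + M(c))² = (5 + (-2 - 1/28)²)² = (5 + (-57/28)²)² = (5 + 3249/784)² = (7169/784)² = 51394561/614656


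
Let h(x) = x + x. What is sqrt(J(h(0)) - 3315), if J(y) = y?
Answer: I*sqrt(3315) ≈ 57.576*I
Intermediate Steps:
h(x) = 2*x
sqrt(J(h(0)) - 3315) = sqrt(2*0 - 3315) = sqrt(0 - 3315) = sqrt(-3315) = I*sqrt(3315)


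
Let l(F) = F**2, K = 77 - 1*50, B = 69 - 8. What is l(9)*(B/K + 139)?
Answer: 11442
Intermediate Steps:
B = 61
K = 27 (K = 77 - 50 = 27)
l(9)*(B/K + 139) = 9**2*(61/27 + 139) = 81*(61*(1/27) + 139) = 81*(61/27 + 139) = 81*(3814/27) = 11442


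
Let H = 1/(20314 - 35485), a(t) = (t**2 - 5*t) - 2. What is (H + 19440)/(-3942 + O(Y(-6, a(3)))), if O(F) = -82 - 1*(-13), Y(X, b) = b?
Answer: -294924239/60850881 ≈ -4.8467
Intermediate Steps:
a(t) = -2 + t**2 - 5*t
H = -1/15171 (H = 1/(-15171) = -1/15171 ≈ -6.5915e-5)
O(F) = -69 (O(F) = -82 + 13 = -69)
(H + 19440)/(-3942 + O(Y(-6, a(3)))) = (-1/15171 + 19440)/(-3942 - 69) = (294924239/15171)/(-4011) = (294924239/15171)*(-1/4011) = -294924239/60850881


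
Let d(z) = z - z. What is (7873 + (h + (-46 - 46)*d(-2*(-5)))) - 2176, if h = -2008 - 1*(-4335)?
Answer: 8024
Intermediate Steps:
d(z) = 0
h = 2327 (h = -2008 + 4335 = 2327)
(7873 + (h + (-46 - 46)*d(-2*(-5)))) - 2176 = (7873 + (2327 + (-46 - 46)*0)) - 2176 = (7873 + (2327 - 92*0)) - 2176 = (7873 + (2327 + 0)) - 2176 = (7873 + 2327) - 2176 = 10200 - 2176 = 8024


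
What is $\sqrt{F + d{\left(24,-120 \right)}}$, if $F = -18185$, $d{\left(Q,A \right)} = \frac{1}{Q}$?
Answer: $\frac{i \sqrt{2618634}}{12} \approx 134.85 i$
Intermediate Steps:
$\sqrt{F + d{\left(24,-120 \right)}} = \sqrt{-18185 + \frac{1}{24}} = \sqrt{- \frac{436439}{24}} = \frac{i \sqrt{2618634}}{12}$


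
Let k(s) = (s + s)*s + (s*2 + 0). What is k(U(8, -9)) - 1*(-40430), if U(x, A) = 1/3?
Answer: 363878/9 ≈ 40431.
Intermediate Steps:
U(x, A) = ⅓
k(s) = 2*s + 2*s² (k(s) = (2*s)*s + (2*s + 0) = 2*s² + 2*s = 2*s + 2*s²)
k(U(8, -9)) - 1*(-40430) = 2*(⅓)*(1 + ⅓) - 1*(-40430) = 2*(⅓)*(4/3) + 40430 = 8/9 + 40430 = 363878/9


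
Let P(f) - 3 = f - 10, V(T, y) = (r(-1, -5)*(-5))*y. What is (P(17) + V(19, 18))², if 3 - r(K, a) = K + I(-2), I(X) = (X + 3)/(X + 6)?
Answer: 429025/4 ≈ 1.0726e+5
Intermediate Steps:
I(X) = (3 + X)/(6 + X)
r(K, a) = 11/4 - K (r(K, a) = 3 - (K + (3 - 2)/(6 - 2)) = 3 - (K + 1/4) = 3 - (K + (¼)*1) = 3 - (K + ¼) = 3 - (¼ + K) = 3 + (-¼ - K) = 11/4 - K)
V(T, y) = -75*y/4 (V(T, y) = ((11/4 - 1*(-1))*(-5))*y = ((11/4 + 1)*(-5))*y = ((15/4)*(-5))*y = -75*y/4)
P(f) = -7 + f (P(f) = 3 + (f - 10) = 3 + (-10 + f) = -7 + f)
(P(17) + V(19, 18))² = ((-7 + 17) - 75/4*18)² = (10 - 675/2)² = (-655/2)² = 429025/4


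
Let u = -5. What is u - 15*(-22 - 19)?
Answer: 610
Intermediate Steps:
u - 15*(-22 - 19) = -5 - 15*(-22 - 19) = -5 - 15*(-41) = -5 + 615 = 610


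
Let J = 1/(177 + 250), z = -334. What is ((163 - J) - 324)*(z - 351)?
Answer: 47092380/427 ≈ 1.1029e+5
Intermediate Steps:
J = 1/427 ≈ 0.0023419
((163 - J) - 324)*(z - 351) = ((163 - 1*1/427) - 324)*(-334 - 351) = ((163 - 1/427) - 324)*(-685) = (69600/427 - 324)*(-685) = -68748/427*(-685) = 47092380/427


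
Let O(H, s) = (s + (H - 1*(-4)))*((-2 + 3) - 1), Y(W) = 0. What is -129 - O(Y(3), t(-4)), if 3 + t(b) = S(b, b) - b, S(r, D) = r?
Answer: -129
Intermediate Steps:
t(b) = -3 (t(b) = -3 + (b - b) = -3 + 0 = -3)
O(H, s) = 0 (O(H, s) = (s + (H + 4))*(1 - 1) = (s + (4 + H))*0 = (4 + H + s)*0 = 0)
-129 - O(Y(3), t(-4)) = -129 - 1*0 = -129 + 0 = -129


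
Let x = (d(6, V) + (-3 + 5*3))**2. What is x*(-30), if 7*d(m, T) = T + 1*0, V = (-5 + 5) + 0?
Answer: -4320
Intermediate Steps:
V = 0 (V = 0 + 0 = 0)
d(m, T) = T/7 (d(m, T) = (T + 1*0)/7 = (T + 0)/7 = T/7)
x = 144 (x = ((1/7)*0 + (-3 + 5*3))**2 = (0 + (-3 + 15))**2 = (0 + 12)**2 = 12**2 = 144)
x*(-30) = 144*(-30) = -4320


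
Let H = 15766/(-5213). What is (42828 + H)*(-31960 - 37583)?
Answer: -15525238164714/5213 ≈ -2.9782e+9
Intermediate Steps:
H = -15766/5213 (H = 15766*(-1/5213) = -15766/5213 ≈ -3.0244)
(42828 + H)*(-31960 - 37583) = (42828 - 15766/5213)*(-31960 - 37583) = (223246598/5213)*(-69543) = -15525238164714/5213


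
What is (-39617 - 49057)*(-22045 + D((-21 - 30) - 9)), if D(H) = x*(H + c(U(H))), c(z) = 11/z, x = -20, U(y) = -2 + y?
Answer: 57290941290/31 ≈ 1.8481e+9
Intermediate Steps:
D(H) = -220/(-2 + H) - 20*H (D(H) = -20*(H + 11/(-2 + H)) = -220/(-2 + H) - 20*H)
(-39617 - 49057)*(-22045 + D((-21 - 30) - 9)) = (-39617 - 49057)*(-22045 + 20*(-11 - ((-21 - 30) - 9)*(-2 + ((-21 - 30) - 9)))/(-2 + ((-21 - 30) - 9))) = -88674*(-22045 + 20*(-11 - (-51 - 9)*(-2 + (-51 - 9)))/(-2 + (-51 - 9))) = -88674*(-22045 + 20*(-11 - 1*(-60)*(-2 - 60))/(-2 - 60)) = -88674*(-22045 + 20*(-11 - 1*(-60)*(-62))/(-62)) = -88674*(-22045 + 20*(-1/62)*(-11 - 3720)) = -88674*(-22045 + 20*(-1/62)*(-3731)) = -88674*(-22045 + 37310/31) = -88674*(-646085/31) = 57290941290/31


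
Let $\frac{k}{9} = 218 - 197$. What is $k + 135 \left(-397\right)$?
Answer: $-53406$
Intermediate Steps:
$k = 189$ ($k = 9 \left(218 - 197\right) = 9 \cdot 21 = 189$)
$k + 135 \left(-397\right) = 189 + 135 \left(-397\right) = 189 - 53595 = -53406$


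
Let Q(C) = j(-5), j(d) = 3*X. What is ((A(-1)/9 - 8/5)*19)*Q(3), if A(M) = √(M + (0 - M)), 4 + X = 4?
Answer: 0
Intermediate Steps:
X = 0 (X = -4 + 4 = 0)
A(M) = 0 (A(M) = √(M - M) = √0 = 0)
j(d) = 0 (j(d) = 3*0 = 0)
Q(C) = 0
((A(-1)/9 - 8/5)*19)*Q(3) = ((0/9 - 8/5)*19)*0 = ((0*(⅑) - 8*⅕)*19)*0 = ((0 - 8/5)*19)*0 = -8/5*19*0 = -152/5*0 = 0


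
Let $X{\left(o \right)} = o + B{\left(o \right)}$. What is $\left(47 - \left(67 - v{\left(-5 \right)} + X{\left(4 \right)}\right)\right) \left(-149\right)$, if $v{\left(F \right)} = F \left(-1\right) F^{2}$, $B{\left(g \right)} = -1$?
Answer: $-15198$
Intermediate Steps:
$v{\left(F \right)} = - F^{3}$ ($v{\left(F \right)} = - F F^{2} = - F^{3}$)
$X{\left(o \right)} = -1 + o$ ($X{\left(o \right)} = o - 1 = -1 + o$)
$\left(47 - \left(67 - v{\left(-5 \right)} + X{\left(4 \right)}\right)\right) \left(-149\right) = \left(47 + \left(\left(\left(-20 + \left(5 - \left(-1 + 4\right)\right)\right) - \left(-5\right)^{3}\right) - 52\right)\right) \left(-149\right) = \left(47 + \left(\left(\left(-20 + \left(5 - 3\right)\right) - -125\right) - 52\right)\right) \left(-149\right) = \left(47 + \left(\left(\left(-20 + \left(5 - 3\right)\right) + 125\right) - 52\right)\right) \left(-149\right) = \left(47 + \left(\left(\left(-20 + 2\right) + 125\right) - 52\right)\right) \left(-149\right) = \left(47 + \left(\left(-18 + 125\right) - 52\right)\right) \left(-149\right) = \left(47 + \left(107 - 52\right)\right) \left(-149\right) = \left(47 + 55\right) \left(-149\right) = 102 \left(-149\right) = -15198$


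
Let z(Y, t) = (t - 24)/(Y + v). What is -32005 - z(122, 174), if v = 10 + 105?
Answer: -2528445/79 ≈ -32006.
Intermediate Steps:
v = 115
z(Y, t) = (-24 + t)/(115 + Y) (z(Y, t) = (t - 24)/(Y + 115) = (-24 + t)/(115 + Y))
-32005 - z(122, 174) = -32005 - (-24 + 174)/(115 + 122) = -32005 - 150/237 = -32005 - 1*50/79 = -32005 - 50/79 = -2528445/79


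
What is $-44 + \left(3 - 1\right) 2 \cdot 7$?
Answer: $-16$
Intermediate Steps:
$-44 + \left(3 - 1\right) 2 \cdot 7 = -44 + 2 \cdot 2 \cdot 7 = -44 + 4 \cdot 7 = -44 + 28 = -16$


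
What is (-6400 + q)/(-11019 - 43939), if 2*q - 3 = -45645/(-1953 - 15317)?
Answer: 44191709/379649864 ≈ 0.11640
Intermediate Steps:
q = 19491/6908 (q = 3/2 + (-45645/(-1953 - 15317))/2 = 3/2 + (-45645/(-17270))/2 = 3/2 + (-45645*(-1/17270))/2 = 3/2 + (½)*(9129/3454) = 3/2 + 9129/6908 = 19491/6908 ≈ 2.8215)
(-6400 + q)/(-11019 - 43939) = (-6400 + 19491/6908)/(-11019 - 43939) = -44191709/6908/(-54958) = -44191709/6908*(-1/54958) = 44191709/379649864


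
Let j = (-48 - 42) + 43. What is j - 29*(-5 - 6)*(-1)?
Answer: -366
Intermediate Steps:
j = -47 (j = -90 + 43 = -47)
j - 29*(-5 - 6)*(-1) = -47 - 29*(-5 - 6)*(-1) = -47 - (-319)*(-1) = -47 - 29*11 = -47 - 319 = -366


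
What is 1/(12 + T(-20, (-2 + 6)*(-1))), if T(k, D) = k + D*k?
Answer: 1/72 ≈ 0.013889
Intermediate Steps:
1/(12 + T(-20, (-2 + 6)*(-1))) = 1/(12 - 20*(1 + (-2 + 6)*(-1))) = 1/(12 - 20*(1 + 4*(-1))) = 1/(12 - 20*(1 - 4)) = 1/(12 - 20*(-3)) = 1/(12 + 60) = 1/72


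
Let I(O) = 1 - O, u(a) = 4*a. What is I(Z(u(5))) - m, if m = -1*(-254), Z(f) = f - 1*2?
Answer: -271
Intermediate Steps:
Z(f) = -2 + f (Z(f) = f - 2 = -2 + f)
m = 254
I(Z(u(5))) - m = (1 - (-2 + 4*5)) - 1*254 = (1 - (-2 + 20)) - 254 = (1 - 1*18) - 254 = (1 - 18) - 254 = -17 - 254 = -271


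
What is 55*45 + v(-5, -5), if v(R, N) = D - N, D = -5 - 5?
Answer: 2470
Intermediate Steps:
D = -10
v(R, N) = -10 - N
55*45 + v(-5, -5) = 55*45 + (-10 - 1*(-5)) = 2475 + (-10 + 5) = 2475 - 5 = 2470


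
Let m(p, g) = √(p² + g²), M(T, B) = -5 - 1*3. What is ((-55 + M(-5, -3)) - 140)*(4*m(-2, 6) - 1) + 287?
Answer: 490 - 1624*√10 ≈ -4645.5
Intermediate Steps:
M(T, B) = -8 (M(T, B) = -5 - 3 = -8)
m(p, g) = √(g² + p²)
((-55 + M(-5, -3)) - 140)*(4*m(-2, 6) - 1) + 287 = ((-55 - 8) - 140)*(4*√(6² + (-2)²) - 1) + 287 = (-63 - 140)*(4*√(36 + 4) - 1) + 287 = -203*(4*√40 - 1) + 287 = -203*(4*(2*√10) - 1) + 287 = -203*(8*√10 - 1) + 287 = -203*(-1 + 8*√10) + 287 = (203 - 1624*√10) + 287 = 490 - 1624*√10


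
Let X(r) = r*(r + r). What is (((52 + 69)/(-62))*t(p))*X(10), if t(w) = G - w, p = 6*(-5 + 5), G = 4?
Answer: -48400/31 ≈ -1561.3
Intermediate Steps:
X(r) = 2*r² (X(r) = r*(2*r) = 2*r²)
p = 0 (p = 6*0 = 0)
t(w) = 4 - w
(((52 + 69)/(-62))*t(p))*X(10) = (((52 + 69)/(-62))*(4 - 1*0))*(2*10²) = ((121*(-1/62))*(4 + 0))*(2*100) = -121/62*4*200 = -242/31*200 = -48400/31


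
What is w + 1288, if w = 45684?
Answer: 46972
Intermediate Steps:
w + 1288 = 45684 + 1288 = 46972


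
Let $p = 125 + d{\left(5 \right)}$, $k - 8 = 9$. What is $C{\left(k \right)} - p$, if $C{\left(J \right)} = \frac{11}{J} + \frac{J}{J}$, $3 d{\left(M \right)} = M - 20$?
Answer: $- \frac{2012}{17} \approx -118.35$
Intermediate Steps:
$k = 17$ ($k = 8 + 9 = 17$)
$d{\left(M \right)} = - \frac{20}{3} + \frac{M}{3}$ ($d{\left(M \right)} = \frac{M - 20}{3} = \frac{-20 + M}{3} = - \frac{20}{3} + \frac{M}{3}$)
$C{\left(J \right)} = 1 + \frac{11}{J}$ ($C{\left(J \right)} = \frac{11}{J} + 1 = 1 + \frac{11}{J}$)
$p = 120$ ($p = 125 + \left(- \frac{20}{3} + \frac{1}{3} \cdot 5\right) = 125 + \left(- \frac{20}{3} + \frac{5}{3}\right) = 125 - 5 = 120$)
$C{\left(k \right)} - p = \frac{11 + 17}{17} - 120 = \frac{1}{17} \cdot 28 - 120 = \frac{28}{17} - 120 = - \frac{2012}{17}$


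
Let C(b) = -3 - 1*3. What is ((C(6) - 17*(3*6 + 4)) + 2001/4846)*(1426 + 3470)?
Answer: -4503044592/2423 ≈ -1.8585e+6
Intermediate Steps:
C(b) = -6 (C(b) = -3 - 3 = -6)
((C(6) - 17*(3*6 + 4)) + 2001/4846)*(1426 + 3470) = ((-6 - 17*(3*6 + 4)) + 2001/4846)*(1426 + 3470) = ((-6 - 17*(18 + 4)) + 2001*(1/4846))*4896 = ((-6 - 17*22) + 2001/4846)*4896 = ((-6 - 374) + 2001/4846)*4896 = (-380 + 2001/4846)*4896 = -1839479/4846*4896 = -4503044592/2423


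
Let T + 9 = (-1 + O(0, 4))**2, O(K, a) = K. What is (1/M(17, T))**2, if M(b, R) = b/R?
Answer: 64/289 ≈ 0.22145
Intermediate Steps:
T = -8 (T = -9 + (-1 + 0)**2 = -9 + (-1)**2 = -9 + 1 = -8)
(1/M(17, T))**2 = (1/(17/(-8)))**2 = (1/(17*(-1/8)))**2 = (1/(-17/8))**2 = (-8/17)**2 = 64/289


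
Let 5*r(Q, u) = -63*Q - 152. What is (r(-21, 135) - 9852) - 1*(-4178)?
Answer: -27199/5 ≈ -5439.8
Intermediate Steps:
r(Q, u) = -152/5 - 63*Q/5 (r(Q, u) = (-63*Q - 152)/5 = (-152 - 63*Q)/5 = -152/5 - 63*Q/5)
(r(-21, 135) - 9852) - 1*(-4178) = ((-152/5 - 63/5*(-21)) - 9852) - 1*(-4178) = ((-152/5 + 1323/5) - 9852) + 4178 = (1171/5 - 9852) + 4178 = -48089/5 + 4178 = -27199/5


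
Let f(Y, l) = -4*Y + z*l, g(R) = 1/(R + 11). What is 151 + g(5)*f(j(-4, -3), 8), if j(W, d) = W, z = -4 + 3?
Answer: 303/2 ≈ 151.50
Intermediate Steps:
g(R) = 1/(11 + R)
z = -1
f(Y, l) = -l - 4*Y (f(Y, l) = -4*Y - l = -l - 4*Y)
151 + g(5)*f(j(-4, -3), 8) = 151 + (-1*8 - 4*(-4))/(11 + 5) = 151 + (-8 + 16)/16 = 151 + (1/16)*8 = 151 + ½ = 303/2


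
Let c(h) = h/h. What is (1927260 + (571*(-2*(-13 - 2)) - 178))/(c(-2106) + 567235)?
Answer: 486053/141809 ≈ 3.4275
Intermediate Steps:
c(h) = 1
(1927260 + (571*(-2*(-13 - 2)) - 178))/(c(-2106) + 567235) = (1927260 + (571*(-2*(-13 - 2)) - 178))/(1 + 567235) = (1927260 + (571*(-2*(-15)) - 178))/567236 = (1927260 + (571*30 - 178))*(1/567236) = (1927260 + (17130 - 178))*(1/567236) = (1927260 + 16952)*(1/567236) = 1944212*(1/567236) = 486053/141809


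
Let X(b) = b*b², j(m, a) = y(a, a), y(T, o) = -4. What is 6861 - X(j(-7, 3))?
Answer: 6925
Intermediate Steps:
j(m, a) = -4
X(b) = b³
6861 - X(j(-7, 3)) = 6861 - 1*(-4)³ = 6861 - 1*(-64) = 6861 + 64 = 6925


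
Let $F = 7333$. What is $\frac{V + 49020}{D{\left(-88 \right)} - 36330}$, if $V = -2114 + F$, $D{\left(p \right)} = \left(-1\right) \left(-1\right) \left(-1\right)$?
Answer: $- \frac{54239}{36331} \approx -1.4929$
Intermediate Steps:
$D{\left(p \right)} = -1$ ($D{\left(p \right)} = 1 \left(-1\right) = -1$)
$V = 5219$ ($V = -2114 + 7333 = 5219$)
$\frac{V + 49020}{D{\left(-88 \right)} - 36330} = \frac{5219 + 49020}{-1 - 36330} = \frac{54239}{-36331} = 54239 \left(- \frac{1}{36331}\right) = - \frac{54239}{36331}$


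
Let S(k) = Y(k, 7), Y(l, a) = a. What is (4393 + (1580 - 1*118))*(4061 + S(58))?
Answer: 23818140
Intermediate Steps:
S(k) = 7
(4393 + (1580 - 1*118))*(4061 + S(58)) = (4393 + (1580 - 1*118))*(4061 + 7) = (4393 + (1580 - 118))*4068 = (4393 + 1462)*4068 = 5855*4068 = 23818140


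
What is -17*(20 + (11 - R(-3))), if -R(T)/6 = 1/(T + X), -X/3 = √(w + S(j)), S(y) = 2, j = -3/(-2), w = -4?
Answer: 17*(-31*√2 + 29*I)/(√2 - I) ≈ -515.67 - 16.028*I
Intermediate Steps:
j = 3/2 (j = -3*(-½) = 3/2 ≈ 1.5000)
X = -3*I*√2 (X = -3*√(-4 + 2) = -3*I*√2 ≈ -4.2426*I)
R(T) = -6/(T - 3*I*√2)
-17*(20 + (11 - R(-3))) = -17*(20 + (11 - (-6)/(-3 - 3*I*√2))) = -17*(20 + (11 + 6/(-3 - 3*I*√2))) = -17*(31 + 6/(-3 - 3*I*√2)) = -527 - 102/(-3 - 3*I*√2)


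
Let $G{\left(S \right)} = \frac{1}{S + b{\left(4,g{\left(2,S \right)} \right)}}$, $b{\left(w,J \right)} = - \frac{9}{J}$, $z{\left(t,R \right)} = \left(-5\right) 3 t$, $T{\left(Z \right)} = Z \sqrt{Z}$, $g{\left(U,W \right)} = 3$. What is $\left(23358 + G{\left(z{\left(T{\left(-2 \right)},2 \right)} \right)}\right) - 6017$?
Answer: $\frac{10456622}{603} - \frac{10 i \sqrt{2}}{603} \approx 17341.0 - 0.023453 i$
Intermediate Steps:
$T{\left(Z \right)} = Z^{\frac{3}{2}}$
$z{\left(t,R \right)} = - 15 t$
$G{\left(S \right)} = \frac{1}{-3 + S}$ ($G{\left(S \right)} = \frac{1}{S - \frac{9}{3}} = \frac{1}{S - 3} = \frac{1}{-3 + S}$)
$\left(23358 + G{\left(z{\left(T{\left(-2 \right)},2 \right)} \right)}\right) - 6017 = \left(23358 + \frac{1}{-3 - 15 \left(-2\right)^{\frac{3}{2}}}\right) - 6017 = \left(23358 + \frac{1}{-3 - 15 \left(- 2 i \sqrt{2}\right)}\right) - 6017 = \left(23358 + \frac{1}{-3 + 30 i \sqrt{2}}\right) - 6017 = 17341 + \frac{1}{-3 + 30 i \sqrt{2}}$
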